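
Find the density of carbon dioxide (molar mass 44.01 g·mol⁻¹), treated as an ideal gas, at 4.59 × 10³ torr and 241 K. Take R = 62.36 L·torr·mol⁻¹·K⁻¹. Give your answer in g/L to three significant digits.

ρ = PM/(RT) = (4.59e+03 × 44.01) / (62.36 × 241.0)

ρ ≈ 13.4 g/L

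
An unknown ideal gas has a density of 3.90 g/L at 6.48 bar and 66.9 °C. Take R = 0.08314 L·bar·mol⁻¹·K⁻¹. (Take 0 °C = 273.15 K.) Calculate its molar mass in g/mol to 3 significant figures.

ρ = PM/(RT) ⇒ M = ρRT/P = (3.90 × 0.08314 × 340.0) / 6.48

M ≈ 17.0 g/mol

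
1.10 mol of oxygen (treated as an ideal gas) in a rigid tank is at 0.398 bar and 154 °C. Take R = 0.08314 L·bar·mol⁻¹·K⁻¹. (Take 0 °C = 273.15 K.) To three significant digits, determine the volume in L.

V ≈ 98.2 L

Convert: T = 427.15 K.
PV = nRT ⇒ V = nRT/P = (1.10 × 0.08314 × 427.15) / 0.398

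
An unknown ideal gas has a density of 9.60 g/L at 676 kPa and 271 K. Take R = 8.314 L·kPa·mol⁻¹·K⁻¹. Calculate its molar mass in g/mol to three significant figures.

ρ = PM/(RT) ⇒ M = ρRT/P = (9.60 × 8.314 × 271.0) / 676

M ≈ 32.0 g/mol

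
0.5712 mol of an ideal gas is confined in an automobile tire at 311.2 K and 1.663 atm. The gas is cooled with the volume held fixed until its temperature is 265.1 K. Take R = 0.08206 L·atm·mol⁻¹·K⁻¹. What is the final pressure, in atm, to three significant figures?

P₂ ≈ 1.42 atm

From PV = nRT: V₁ = nRT₁/P₁ = 8.771 L.
Isochoric, so P/T is constant: V₂ = V₁; P₂ = P₁·(T₂/T₁) = 1.417 atm.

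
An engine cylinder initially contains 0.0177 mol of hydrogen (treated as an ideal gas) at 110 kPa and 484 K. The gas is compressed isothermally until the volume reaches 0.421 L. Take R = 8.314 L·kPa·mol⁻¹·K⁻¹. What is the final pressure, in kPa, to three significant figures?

P₂ ≈ 169 kPa

From PV = nRT: V₁ = nRT₁/P₁ = 0.6475 L.
Isothermal, so P V is constant: T₂ = T₁; P₂ = P₁·(V₁/V₂) = 169.2 kPa.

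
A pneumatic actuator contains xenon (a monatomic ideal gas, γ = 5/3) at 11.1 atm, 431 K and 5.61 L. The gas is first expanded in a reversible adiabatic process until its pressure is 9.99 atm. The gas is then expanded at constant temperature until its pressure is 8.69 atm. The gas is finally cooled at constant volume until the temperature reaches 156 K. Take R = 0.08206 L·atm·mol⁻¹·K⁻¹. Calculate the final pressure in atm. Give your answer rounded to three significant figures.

P₄ ≈ 3.28 atm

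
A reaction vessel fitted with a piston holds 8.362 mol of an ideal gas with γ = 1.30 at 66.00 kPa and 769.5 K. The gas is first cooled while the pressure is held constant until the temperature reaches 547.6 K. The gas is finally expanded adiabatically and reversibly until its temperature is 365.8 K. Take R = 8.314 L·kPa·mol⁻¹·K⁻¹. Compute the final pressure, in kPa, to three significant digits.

P₃ ≈ 11.5 kPa

From PV = nRT: V₁ = nRT₁/P₁ = 810.6 L.
Isobaric, so V/T is constant: P₂ = P₁; V₂ = V₁·(T₂/T₁) = 576.8 L.
Adiabatic (γ = 1.30), T V^(γ−1) and P V^γ constant: P₃ = P₂·(T₃/T₂)^(γ/(γ−1)) = 11.49 kPa; V₃ = V₂·(T₂/T₃)^(1/(γ−1)) = 2214 L.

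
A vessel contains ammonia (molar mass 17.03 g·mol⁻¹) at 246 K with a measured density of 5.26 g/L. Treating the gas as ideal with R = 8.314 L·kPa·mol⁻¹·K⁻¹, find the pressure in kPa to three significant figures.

ρ = PM/(RT) ⇒ P = ρRT/M = (5.26 × 8.314 × 246.0) / 17.03

P ≈ 632 kPa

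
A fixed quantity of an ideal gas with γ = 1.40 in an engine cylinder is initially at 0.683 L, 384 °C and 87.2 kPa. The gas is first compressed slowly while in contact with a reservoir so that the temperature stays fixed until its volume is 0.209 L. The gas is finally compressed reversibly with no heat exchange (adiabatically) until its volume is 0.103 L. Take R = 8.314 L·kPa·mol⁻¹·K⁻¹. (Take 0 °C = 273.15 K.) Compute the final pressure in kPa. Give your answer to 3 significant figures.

Convert: T₁ = 657.1 K.
Isothermal, so P V is constant: T₂ = T₁; P₂ = P₁·(V₁/V₂) = 285.0 kPa.
Adiabatic (γ = 1.40), T V^(γ−1) and P V^γ constant: T₃ = T₂·(V₂/V₃)^(γ−1) = 872.1 K; P₃ = P₂·(V₂/V₃)^γ = 767.4 kPa.

P₃ ≈ 767 kPa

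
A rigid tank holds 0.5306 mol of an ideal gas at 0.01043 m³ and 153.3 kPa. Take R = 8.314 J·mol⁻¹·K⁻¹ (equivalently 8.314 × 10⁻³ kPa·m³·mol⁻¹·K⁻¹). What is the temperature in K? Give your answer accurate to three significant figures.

T ≈ 362 K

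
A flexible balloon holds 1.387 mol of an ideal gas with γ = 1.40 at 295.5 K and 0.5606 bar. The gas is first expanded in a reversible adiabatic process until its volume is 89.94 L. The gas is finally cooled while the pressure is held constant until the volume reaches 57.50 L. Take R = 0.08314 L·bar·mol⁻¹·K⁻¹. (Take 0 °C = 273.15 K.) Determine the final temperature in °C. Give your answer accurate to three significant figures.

T₃ ≈ -112 °C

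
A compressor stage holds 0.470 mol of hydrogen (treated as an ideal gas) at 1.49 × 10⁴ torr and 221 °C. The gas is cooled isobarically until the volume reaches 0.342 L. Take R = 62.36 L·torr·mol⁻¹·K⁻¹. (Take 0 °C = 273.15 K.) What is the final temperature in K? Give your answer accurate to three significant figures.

T₂ ≈ 174 K

Convert: T₁ = 494.1 K.
From PV = nRT: V₁ = nRT₁/P₁ = 0.9720 L.
Isobaric, so V/T is constant: P₂ = P₁; T₂ = T₁·(V₂/V₁) = 173.9 K.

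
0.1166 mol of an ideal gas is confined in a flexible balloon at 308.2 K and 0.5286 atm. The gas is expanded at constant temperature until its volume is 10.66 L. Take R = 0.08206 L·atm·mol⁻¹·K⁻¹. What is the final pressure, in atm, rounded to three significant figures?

P₂ ≈ 0.277 atm

From PV = nRT: V₁ = nRT₁/P₁ = 5.579 L.
T constant ⇒ Boyle's law P V = const: T₂ = T₁; P₂ = P₁·(V₁/V₂) = 0.2766 atm.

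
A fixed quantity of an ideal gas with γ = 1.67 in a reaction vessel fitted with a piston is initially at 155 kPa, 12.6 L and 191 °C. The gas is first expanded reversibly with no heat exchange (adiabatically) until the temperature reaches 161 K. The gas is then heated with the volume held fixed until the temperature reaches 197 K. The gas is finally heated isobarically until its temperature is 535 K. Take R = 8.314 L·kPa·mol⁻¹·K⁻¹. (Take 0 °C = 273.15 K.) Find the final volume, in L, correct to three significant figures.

V₄ ≈ 166 L

Convert: T₁ = 464.1 K.
Adiabatic (γ = 1.67), T V^(γ−1) and P V^γ constant: P₂ = P₁·(T₂/T₁)^(γ/(γ−1)) = 11.07 kPa; V₂ = V₁·(T₁/T₂)^(1/(γ−1)) = 61.19 L.
V constant ⇒ P ∝ T: V₃ = V₂; P₃ = P₂·(T₃/T₂) = 13.55 kPa.
P constant ⇒ V ∝ T: P₄ = P₃; V₄ = V₃·(T₄/T₃) = 166.2 L.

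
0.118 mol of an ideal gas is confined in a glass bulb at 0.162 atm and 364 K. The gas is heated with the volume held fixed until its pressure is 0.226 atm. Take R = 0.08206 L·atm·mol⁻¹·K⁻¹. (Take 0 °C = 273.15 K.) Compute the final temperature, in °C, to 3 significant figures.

From PV = nRT: V₁ = nRT₁/P₁ = 21.76 L.
Isochoric, so P/T is constant: V₂ = V₁; T₂ = T₁·(P₂/P₁) = 507.8 K.

T₂ ≈ 235 °C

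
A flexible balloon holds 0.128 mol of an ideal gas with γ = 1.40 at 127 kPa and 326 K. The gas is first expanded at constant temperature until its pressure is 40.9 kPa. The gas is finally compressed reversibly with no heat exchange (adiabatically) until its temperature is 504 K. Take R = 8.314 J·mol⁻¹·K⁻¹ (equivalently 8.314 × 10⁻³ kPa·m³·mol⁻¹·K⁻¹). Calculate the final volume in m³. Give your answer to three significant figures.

V₃ ≈ 0.00285 m³

From PV = nRT: V₁ = nRT₁/P₁ = 0.002732 m³.
Isothermal, so P V is constant: T₂ = T₁; V₂ = V₁·(P₁/P₂) = 0.008482 m³.
Adiabatic (γ = 1.40), T V^(γ−1) and P V^γ constant: P₃ = P₂·(T₃/T₂)^(γ/(γ−1)) = 187.9 kPa; V₃ = V₂·(T₂/T₃)^(1/(γ−1)) = 0.002854 m³.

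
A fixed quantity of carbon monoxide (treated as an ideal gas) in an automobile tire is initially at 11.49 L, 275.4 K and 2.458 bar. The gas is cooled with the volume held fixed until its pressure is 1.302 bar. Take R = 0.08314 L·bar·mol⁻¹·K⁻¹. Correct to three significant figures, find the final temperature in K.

V constant ⇒ P ∝ T: V₂ = V₁; T₂ = T₁·(P₂/P₁) = 145.9 K.

T₂ ≈ 146 K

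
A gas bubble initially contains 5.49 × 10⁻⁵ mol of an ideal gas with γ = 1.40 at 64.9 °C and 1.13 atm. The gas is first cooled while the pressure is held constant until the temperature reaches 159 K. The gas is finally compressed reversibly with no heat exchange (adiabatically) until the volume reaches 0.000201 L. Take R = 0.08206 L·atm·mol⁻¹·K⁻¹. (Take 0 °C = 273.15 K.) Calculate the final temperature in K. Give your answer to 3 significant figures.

T₃ ≈ 252 K

Convert: T₁ = 338.0 K.
From PV = nRT: V₁ = nRT₁/P₁ = 0.001348 L.
P constant ⇒ V ∝ T: P₂ = P₁; V₂ = V₁·(T₂/T₁) = 0.0006339 L.
Reversible adiabatic, γ = 1.40: T₃ = T₂·(V₂/V₃)^(γ−1) = 251.7 K; P₃ = P₂·(V₂/V₃)^γ = 5.642 atm.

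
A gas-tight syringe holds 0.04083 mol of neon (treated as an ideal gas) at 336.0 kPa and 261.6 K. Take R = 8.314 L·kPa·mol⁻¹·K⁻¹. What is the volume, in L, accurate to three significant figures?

V ≈ 0.264 L

PV = nRT ⇒ V = nRT/P = (0.04083 × 8.314 × 261.6) / 336.0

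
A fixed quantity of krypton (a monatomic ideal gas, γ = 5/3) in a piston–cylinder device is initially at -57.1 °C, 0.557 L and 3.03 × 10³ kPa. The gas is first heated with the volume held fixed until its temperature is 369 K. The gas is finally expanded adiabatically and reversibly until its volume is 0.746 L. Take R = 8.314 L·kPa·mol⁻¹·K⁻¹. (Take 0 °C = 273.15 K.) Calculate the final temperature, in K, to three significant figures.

T₃ ≈ 304 K

Convert: T₁ = 216.0 K.
V constant ⇒ P ∝ T: V₂ = V₁; P₂ = P₁·(T₂/T₁) = 5175 kPa.
Reversible adiabatic, γ = 5/3: T₃ = T₂·(V₂/V₃)^(γ−1) = 303.7 K; P₃ = P₂·(V₂/V₃)^γ = 3180 kPa.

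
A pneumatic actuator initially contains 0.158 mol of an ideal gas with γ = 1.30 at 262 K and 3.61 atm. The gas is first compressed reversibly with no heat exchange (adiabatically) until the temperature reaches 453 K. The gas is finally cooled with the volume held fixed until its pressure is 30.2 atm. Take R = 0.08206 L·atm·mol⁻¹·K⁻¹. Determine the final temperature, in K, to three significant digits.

T₃ ≈ 353 K

From PV = nRT: V₁ = nRT₁/P₁ = 0.9410 L.
Reversible adiabatic, γ = 1.30: P₂ = P₁·(T₂/T₁)^(γ/(γ−1)) = 38.72 atm; V₂ = V₁·(T₁/T₂)^(1/(γ−1)) = 0.1517 L.
Isochoric, so P/T is constant: V₃ = V₂; T₃ = T₂·(P₃/P₂) = 353.3 K.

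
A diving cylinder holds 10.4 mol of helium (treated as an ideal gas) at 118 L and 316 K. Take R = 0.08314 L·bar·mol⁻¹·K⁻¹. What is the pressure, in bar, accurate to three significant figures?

P ≈ 2.32 bar

PV = nRT ⇒ P = nRT/V = (10.4 × 0.08314 × 316) / 118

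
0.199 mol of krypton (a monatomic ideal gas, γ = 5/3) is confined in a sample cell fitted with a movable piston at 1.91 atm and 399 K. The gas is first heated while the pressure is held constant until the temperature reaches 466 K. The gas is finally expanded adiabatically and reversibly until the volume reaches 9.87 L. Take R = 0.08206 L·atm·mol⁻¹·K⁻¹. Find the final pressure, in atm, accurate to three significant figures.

From PV = nRT: V₁ = nRT₁/P₁ = 3.411 L.
Isobaric, so V/T is constant: P₂ = P₁; V₂ = V₁·(T₂/T₁) = 3.984 L.
Reversible adiabatic, γ = 5/3: T₃ = T₂·(V₂/V₃)^(γ−1) = 254.5 K; P₃ = P₂·(V₂/V₃)^γ = 0.4211 atm.

P₃ ≈ 0.421 atm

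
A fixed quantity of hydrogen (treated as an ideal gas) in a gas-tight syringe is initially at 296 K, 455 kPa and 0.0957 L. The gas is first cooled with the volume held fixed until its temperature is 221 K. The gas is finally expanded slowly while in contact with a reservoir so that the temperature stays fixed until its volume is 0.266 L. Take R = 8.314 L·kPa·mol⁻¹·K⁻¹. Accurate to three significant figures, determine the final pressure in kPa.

P₃ ≈ 122 kPa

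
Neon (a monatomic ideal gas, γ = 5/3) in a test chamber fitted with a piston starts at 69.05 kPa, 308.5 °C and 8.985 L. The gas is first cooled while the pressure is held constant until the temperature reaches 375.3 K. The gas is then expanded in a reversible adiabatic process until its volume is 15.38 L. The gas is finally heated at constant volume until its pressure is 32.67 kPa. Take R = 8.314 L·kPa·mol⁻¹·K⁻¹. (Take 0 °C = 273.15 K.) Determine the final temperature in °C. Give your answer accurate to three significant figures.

T₄ ≈ 198 °C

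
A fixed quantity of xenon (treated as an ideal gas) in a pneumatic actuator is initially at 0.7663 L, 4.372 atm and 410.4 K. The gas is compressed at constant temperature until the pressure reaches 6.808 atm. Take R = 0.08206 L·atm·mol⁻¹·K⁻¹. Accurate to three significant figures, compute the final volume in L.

Isothermal, so P V is constant: T₂ = T₁; V₂ = V₁·(P₁/P₂) = 0.4921 L.

V₂ ≈ 0.492 L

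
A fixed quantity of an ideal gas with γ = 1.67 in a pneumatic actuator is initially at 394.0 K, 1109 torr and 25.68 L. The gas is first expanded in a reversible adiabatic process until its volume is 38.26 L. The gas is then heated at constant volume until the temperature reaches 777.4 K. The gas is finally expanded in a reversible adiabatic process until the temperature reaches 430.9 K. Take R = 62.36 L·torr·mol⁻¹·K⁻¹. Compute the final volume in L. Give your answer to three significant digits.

Adiabatic (γ = 1.67), T V^(γ−1) and P V^γ constant: T₂ = T₁·(V₁/V₂)^(γ−1) = 301.6 K; P₂ = P₁·(V₁/V₂)^γ = 569.9 torr.
V constant ⇒ P ∝ T: V₃ = V₂; P₃ = P₂·(T₃/T₂) = 1469 torr.
Adiabatic (γ = 1.67), T V^(γ−1) and P V^γ constant: P₄ = P₃·(T₄/T₃)^(γ/(γ−1)) = 337.4 torr; V₄ = V₃·(T₃/T₄)^(1/(γ−1)) = 92.31 L.

V₄ ≈ 92.3 L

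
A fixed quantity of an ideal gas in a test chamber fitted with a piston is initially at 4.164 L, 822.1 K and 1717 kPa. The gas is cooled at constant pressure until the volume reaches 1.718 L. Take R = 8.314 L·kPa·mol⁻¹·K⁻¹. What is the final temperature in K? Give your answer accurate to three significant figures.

Isobaric, so V/T is constant: P₂ = P₁; T₂ = T₁·(V₂/V₁) = 339.2 K.

T₂ ≈ 339 K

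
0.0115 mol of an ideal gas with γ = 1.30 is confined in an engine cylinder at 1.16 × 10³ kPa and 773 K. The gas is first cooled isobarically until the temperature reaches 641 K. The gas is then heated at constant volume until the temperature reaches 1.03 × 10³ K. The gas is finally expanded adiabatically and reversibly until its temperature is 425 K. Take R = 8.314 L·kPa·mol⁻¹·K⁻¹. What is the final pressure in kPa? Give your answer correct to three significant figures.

From PV = nRT: V₁ = nRT₁/P₁ = 0.06371 L.
Isobaric, so V/T is constant: P₂ = P₁; V₂ = V₁·(T₂/T₁) = 0.05283 L.
Isochoric, so P/T is constant: V₃ = V₂; P₃ = P₂·(T₃/T₂) = 1864 kPa.
Adiabatic (γ = 1.30), T V^(γ−1) and P V^γ constant: P₄ = P₃·(T₄/T₃)^(γ/(γ−1)) = 40.22 kPa; V₄ = V₃·(T₃/T₄)^(1/(γ−1)) = 1.010 L.

P₄ ≈ 40.2 kPa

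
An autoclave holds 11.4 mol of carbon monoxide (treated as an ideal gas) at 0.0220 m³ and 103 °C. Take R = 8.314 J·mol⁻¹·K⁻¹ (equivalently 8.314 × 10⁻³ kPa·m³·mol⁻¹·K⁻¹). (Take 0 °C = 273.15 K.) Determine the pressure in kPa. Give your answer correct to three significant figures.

P ≈ 1.62e+03 kPa

Convert: T = 376.15 K.
PV = nRT ⇒ P = nRT/V = (11.4 × 8.314 × 10⁻³ × 376.15) / 0.0220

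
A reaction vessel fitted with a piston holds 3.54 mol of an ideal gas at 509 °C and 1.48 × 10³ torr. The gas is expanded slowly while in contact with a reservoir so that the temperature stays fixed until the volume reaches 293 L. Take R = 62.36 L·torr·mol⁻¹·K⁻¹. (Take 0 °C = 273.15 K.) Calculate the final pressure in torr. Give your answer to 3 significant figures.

Convert: T₁ = 782.1 K.
From PV = nRT: V₁ = nRT₁/P₁ = 116.7 L.
T constant ⇒ Boyle's law P V = const: T₂ = T₁; P₂ = P₁·(V₁/V₂) = 589.3 torr.

P₂ ≈ 589 torr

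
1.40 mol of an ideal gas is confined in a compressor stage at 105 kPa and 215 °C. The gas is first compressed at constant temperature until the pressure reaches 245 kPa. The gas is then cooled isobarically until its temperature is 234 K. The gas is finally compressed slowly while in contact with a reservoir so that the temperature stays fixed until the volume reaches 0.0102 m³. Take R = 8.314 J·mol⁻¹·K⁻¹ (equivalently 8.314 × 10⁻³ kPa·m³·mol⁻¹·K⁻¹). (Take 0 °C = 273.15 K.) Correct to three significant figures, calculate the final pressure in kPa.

P₄ ≈ 267 kPa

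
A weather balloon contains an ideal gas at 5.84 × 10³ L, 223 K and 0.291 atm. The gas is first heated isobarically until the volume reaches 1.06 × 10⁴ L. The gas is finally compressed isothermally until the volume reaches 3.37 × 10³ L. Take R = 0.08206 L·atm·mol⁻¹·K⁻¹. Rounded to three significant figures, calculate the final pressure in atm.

P₃ ≈ 0.915 atm

P constant ⇒ V ∝ T: P₂ = P₁; T₂ = T₁·(V₂/V₁) = 404.8 K.
Isothermal, so P V is constant: T₃ = T₂; P₃ = P₂·(V₂/V₃) = 0.9153 atm.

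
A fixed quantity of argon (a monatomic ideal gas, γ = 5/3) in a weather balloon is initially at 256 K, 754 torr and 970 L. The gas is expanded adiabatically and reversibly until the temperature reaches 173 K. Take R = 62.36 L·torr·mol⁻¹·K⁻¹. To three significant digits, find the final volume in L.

Reversible adiabatic, γ = 5/3: P₂ = P₁·(T₂/T₁)^(γ/(γ−1)) = 283.1 torr; V₂ = V₁·(T₁/T₂)^(1/(γ−1)) = 1746 L.

V₂ ≈ 1.75e+03 L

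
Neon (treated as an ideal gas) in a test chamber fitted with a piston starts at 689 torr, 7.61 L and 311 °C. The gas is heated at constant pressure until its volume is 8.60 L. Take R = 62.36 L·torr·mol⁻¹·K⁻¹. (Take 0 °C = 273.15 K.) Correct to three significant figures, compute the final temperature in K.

Convert: T₁ = 584.1 K.
Isobaric, so V/T is constant: P₂ = P₁; T₂ = T₁·(V₂/V₁) = 660.1 K.

T₂ ≈ 660 K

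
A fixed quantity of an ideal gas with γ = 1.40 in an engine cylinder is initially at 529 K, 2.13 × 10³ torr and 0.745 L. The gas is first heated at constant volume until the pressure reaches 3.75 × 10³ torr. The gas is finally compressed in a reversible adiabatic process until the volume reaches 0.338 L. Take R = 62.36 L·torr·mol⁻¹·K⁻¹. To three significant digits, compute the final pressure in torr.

P₃ ≈ 1.13e+04 torr

V constant ⇒ P ∝ T: V₂ = V₁; T₂ = T₁·(P₂/P₁) = 931.3 K.
Adiabatic (γ = 1.40), T V^(γ−1) and P V^γ constant: T₃ = T₂·(V₂/V₃)^(γ−1) = 1278 K; P₃ = P₂·(V₂/V₃)^γ = 1.134e+04 torr.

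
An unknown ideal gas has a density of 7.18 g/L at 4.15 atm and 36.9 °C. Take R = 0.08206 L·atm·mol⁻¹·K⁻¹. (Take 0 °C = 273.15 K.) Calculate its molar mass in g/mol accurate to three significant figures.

ρ = PM/(RT) ⇒ M = ρRT/P = (7.18 × 0.08206 × 310.0) / 4.15

M ≈ 44.0 g/mol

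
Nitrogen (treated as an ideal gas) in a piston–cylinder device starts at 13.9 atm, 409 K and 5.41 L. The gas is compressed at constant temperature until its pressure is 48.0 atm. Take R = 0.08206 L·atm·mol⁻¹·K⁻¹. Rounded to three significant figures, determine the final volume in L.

Isothermal, so P V is constant: T₂ = T₁; V₂ = V₁·(P₁/P₂) = 1.567 L.

V₂ ≈ 1.57 L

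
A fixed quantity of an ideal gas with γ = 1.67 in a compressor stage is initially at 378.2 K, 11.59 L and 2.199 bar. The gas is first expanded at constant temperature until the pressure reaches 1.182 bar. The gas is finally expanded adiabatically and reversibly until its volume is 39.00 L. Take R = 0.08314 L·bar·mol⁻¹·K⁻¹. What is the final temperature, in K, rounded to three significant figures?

T₃ ≈ 254 K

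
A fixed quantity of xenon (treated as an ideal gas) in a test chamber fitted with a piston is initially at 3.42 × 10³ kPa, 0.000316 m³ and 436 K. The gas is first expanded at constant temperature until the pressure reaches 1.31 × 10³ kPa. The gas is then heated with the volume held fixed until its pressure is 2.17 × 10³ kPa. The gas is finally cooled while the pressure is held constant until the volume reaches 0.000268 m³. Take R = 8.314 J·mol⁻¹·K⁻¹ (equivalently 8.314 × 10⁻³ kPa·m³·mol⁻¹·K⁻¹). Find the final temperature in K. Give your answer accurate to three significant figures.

T₄ ≈ 235 K

T constant ⇒ Boyle's law P V = const: T₂ = T₁; V₂ = V₁·(P₁/P₂) = 0.0008250 m³.
V constant ⇒ P ∝ T: V₃ = V₂; T₃ = T₂·(P₃/P₂) = 722.2 K.
Isobaric, so V/T is constant: P₄ = P₃; T₄ = T₃·(V₄/V₃) = 234.6 K.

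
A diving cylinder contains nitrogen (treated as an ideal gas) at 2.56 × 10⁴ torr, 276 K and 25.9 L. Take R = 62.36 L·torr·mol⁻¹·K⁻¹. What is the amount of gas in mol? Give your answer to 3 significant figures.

n ≈ 38.5 mol

PV = nRT ⇒ n = PV/(RT) = (2.56e+04 × 25.9) / (62.36 × 276)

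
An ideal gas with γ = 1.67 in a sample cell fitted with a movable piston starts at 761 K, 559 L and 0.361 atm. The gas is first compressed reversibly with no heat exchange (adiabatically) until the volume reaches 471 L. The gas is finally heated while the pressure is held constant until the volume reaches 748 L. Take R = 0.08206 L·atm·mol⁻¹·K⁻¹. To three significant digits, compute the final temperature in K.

T₃ ≈ 1.36e+03 K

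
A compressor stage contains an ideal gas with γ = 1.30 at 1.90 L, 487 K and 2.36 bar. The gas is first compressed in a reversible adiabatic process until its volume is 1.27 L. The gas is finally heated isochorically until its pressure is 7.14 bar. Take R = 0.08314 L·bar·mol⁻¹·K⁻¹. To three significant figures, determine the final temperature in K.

T₃ ≈ 985 K

Reversible adiabatic, γ = 1.30: T₂ = T₁·(V₁/V₂)^(γ−1) = 549.6 K; P₂ = P₁·(V₁/V₂)^γ = 3.984 bar.
Isochoric, so P/T is constant: V₃ = V₂; T₃ = T₂·(P₃/P₂) = 984.8 K.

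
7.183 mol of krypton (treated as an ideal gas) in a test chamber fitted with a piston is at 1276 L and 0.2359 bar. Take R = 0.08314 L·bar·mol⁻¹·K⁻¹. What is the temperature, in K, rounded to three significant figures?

T ≈ 504 K

PV = nRT ⇒ T = PV/(nR) = (0.2359 × 1276) / (7.183 × 0.08314)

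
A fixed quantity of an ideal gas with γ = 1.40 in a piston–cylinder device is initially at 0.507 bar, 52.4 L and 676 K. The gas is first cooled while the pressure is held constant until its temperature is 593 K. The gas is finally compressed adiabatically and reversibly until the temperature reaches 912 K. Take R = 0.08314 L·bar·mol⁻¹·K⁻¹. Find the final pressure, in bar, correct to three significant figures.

P₃ ≈ 2.29 bar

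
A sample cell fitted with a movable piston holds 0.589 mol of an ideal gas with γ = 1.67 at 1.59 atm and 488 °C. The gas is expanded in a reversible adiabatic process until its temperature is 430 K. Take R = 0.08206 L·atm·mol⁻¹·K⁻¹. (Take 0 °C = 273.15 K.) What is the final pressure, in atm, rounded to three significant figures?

Convert: T₁ = 761.1 K.
From PV = nRT: V₁ = nRT₁/P₁ = 23.14 L.
Adiabatic (γ = 1.67), T V^(γ−1) and P V^γ constant: P₂ = P₁·(T₂/T₁)^(γ/(γ−1)) = 0.3830 atm; V₂ = V₁·(T₁/T₂)^(1/(γ−1)) = 54.26 L.

P₂ ≈ 0.383 atm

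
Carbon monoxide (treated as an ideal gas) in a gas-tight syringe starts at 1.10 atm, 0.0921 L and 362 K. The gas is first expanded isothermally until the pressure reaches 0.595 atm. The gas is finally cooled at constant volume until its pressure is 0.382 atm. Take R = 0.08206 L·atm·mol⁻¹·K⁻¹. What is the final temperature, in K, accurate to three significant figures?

T₃ ≈ 232 K

T constant ⇒ Boyle's law P V = const: T₂ = T₁; V₂ = V₁·(P₁/P₂) = 0.1703 L.
V constant ⇒ P ∝ T: V₃ = V₂; T₃ = T₂·(P₃/P₂) = 232.4 K.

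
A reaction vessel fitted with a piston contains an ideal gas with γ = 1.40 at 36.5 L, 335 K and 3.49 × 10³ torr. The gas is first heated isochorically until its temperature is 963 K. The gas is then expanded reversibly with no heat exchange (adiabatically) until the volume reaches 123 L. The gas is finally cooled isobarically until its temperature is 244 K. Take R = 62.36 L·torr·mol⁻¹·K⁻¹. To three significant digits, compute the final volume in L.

V₄ ≈ 50.7 L

V constant ⇒ P ∝ T: V₂ = V₁; P₂ = P₁·(T₂/T₁) = 1.003e+04 torr.
Adiabatic (γ = 1.40), T V^(γ−1) and P V^γ constant: T₃ = T₂·(V₂/V₃)^(γ−1) = 592.4 K; P₃ = P₂·(V₂/V₃)^γ = 1831 torr.
P constant ⇒ V ∝ T: P₄ = P₃; V₄ = V₃·(T₄/T₃) = 50.67 L.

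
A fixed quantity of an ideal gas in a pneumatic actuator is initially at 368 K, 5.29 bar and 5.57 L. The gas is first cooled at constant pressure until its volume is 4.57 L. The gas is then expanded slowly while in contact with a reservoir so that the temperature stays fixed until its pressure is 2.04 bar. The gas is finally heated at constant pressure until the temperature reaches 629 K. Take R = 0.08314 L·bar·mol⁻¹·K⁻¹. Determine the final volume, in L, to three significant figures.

Isobaric, so V/T is constant: P₂ = P₁; T₂ = T₁·(V₂/V₁) = 301.9 K.
T constant ⇒ Boyle's law P V = const: T₃ = T₂; V₃ = V₂·(P₂/P₃) = 11.85 L.
Isobaric, so V/T is constant: P₄ = P₃; V₄ = V₃·(T₄/T₃) = 24.69 L.

V₄ ≈ 24.7 L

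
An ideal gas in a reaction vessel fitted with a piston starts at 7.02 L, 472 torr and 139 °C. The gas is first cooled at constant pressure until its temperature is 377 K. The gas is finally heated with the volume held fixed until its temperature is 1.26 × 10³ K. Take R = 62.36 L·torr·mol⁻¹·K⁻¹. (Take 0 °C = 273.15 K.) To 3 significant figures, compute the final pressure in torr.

P₃ ≈ 1.58e+03 torr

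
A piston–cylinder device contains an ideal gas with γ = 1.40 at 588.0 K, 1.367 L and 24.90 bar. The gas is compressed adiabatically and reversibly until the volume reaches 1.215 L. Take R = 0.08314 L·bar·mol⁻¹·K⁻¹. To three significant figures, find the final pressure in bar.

Adiabatic (γ = 1.40), T V^(γ−1) and P V^γ constant: T₂ = T₁·(V₁/V₂)^(γ−1) = 616.4 K; P₂ = P₁·(V₁/V₂)^γ = 29.37 bar.

P₂ ≈ 29.4 bar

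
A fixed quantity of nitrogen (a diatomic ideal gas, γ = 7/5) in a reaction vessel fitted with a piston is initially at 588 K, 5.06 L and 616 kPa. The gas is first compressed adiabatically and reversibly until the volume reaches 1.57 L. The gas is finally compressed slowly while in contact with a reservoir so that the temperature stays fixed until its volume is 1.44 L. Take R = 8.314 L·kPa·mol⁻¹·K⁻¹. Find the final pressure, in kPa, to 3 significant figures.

P₃ ≈ 3.46e+03 kPa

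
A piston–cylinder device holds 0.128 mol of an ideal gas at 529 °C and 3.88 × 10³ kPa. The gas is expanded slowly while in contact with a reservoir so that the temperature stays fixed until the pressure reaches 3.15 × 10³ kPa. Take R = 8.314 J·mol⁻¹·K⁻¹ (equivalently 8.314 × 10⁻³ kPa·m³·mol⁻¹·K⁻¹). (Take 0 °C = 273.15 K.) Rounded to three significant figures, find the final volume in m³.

V₂ ≈ 0.000271 m³

Convert: T₁ = 802.1 K.
From PV = nRT: V₁ = nRT₁/P₁ = 0.0002200 m³.
T constant ⇒ Boyle's law P V = const: T₂ = T₁; V₂ = V₁·(P₁/P₂) = 0.0002710 m³.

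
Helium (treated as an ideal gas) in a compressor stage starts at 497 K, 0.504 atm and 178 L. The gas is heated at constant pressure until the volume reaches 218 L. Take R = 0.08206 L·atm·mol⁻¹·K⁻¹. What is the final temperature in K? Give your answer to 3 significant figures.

Isobaric, so V/T is constant: P₂ = P₁; T₂ = T₁·(V₂/V₁) = 608.7 K.

T₂ ≈ 609 K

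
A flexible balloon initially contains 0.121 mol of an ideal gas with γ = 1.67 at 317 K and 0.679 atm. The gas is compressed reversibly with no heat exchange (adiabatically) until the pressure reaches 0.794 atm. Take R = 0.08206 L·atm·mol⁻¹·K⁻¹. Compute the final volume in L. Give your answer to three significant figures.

From PV = nRT: V₁ = nRT₁/P₁ = 4.636 L.
Reversible adiabatic, γ = 1.67: T₂ = T₁·(P₂/P₁)^((γ−1)/γ) = 337.5 K; V₂ = V₁·(P₁/P₂)^(1/γ) = 4.221 L.

V₂ ≈ 4.22 L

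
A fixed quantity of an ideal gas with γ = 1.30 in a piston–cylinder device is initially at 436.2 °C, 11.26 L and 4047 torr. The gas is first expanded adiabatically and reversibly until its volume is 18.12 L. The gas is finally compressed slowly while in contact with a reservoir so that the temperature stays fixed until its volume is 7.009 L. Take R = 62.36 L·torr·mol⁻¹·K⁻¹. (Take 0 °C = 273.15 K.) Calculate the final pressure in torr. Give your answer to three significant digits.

Convert: T₁ = 709.3 K.
Reversible adiabatic, γ = 1.30: T₂ = T₁·(V₁/V₂)^(γ−1) = 615.0 K; P₂ = P₁·(V₁/V₂)^γ = 2180 torr.
T constant ⇒ Boyle's law P V = const: T₃ = T₂; P₃ = P₂·(V₂/V₃) = 5637 torr.

P₃ ≈ 5.64e+03 torr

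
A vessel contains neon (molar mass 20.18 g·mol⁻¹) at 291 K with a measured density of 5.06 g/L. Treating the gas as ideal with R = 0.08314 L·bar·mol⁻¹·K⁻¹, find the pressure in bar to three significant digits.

ρ = PM/(RT) ⇒ P = ρRT/M = (5.06 × 0.08314 × 291.0) / 20.18

P ≈ 6.07 bar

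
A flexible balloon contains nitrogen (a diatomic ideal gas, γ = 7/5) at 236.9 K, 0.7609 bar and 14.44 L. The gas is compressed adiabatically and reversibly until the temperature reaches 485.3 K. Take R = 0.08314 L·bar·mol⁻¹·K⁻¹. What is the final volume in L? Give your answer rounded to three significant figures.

Reversible adiabatic, γ = 7/5: P₂ = P₁·(T₂/T₁)^(γ/(γ−1)) = 9.362 bar; V₂ = V₁·(T₁/T₂)^(1/(γ−1)) = 2.404 L.

V₂ ≈ 2.40 L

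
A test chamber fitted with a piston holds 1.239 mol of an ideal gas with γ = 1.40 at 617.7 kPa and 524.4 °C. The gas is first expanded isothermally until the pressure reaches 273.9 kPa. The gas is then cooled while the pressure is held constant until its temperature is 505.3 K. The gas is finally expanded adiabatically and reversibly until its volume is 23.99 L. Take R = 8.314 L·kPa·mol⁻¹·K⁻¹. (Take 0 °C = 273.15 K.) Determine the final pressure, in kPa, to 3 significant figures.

P₄ ≈ 198 kPa

Convert: T₁ = 797.5 K.
From PV = nRT: V₁ = nRT₁/P₁ = 13.30 L.
Isothermal, so P V is constant: T₂ = T₁; V₂ = V₁·(P₁/P₂) = 29.99 L.
P constant ⇒ V ∝ T: P₃ = P₂; V₃ = V₂·(T₃/T₂) = 19.00 L.
Adiabatic (γ = 1.40), T V^(γ−1) and P V^γ constant: T₄ = T₃·(V₃/V₄)^(γ−1) = 460.3 K; P₄ = P₃·(V₃/V₄)^γ = 197.7 kPa.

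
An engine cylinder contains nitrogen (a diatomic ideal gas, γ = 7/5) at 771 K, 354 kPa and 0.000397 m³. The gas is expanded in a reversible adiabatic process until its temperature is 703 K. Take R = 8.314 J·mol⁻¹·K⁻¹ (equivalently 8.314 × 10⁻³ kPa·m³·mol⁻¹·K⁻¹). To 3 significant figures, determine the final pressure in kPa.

Reversible adiabatic, γ = 7/5: P₂ = P₁·(T₂/T₁)^(γ/(γ−1)) = 256.2 kPa; V₂ = V₁·(T₁/T₂)^(1/(γ−1)) = 0.0005001 m³.

P₂ ≈ 256 kPa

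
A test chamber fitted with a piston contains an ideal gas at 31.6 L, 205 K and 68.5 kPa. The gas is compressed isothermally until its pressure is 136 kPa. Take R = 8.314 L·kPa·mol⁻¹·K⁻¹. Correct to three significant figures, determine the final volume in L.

V₂ ≈ 15.9 L

Isothermal, so P V is constant: T₂ = T₁; V₂ = V₁·(P₁/P₂) = 15.92 L.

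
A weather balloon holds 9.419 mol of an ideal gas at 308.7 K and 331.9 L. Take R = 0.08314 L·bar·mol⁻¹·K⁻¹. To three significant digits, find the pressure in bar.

P ≈ 0.728 bar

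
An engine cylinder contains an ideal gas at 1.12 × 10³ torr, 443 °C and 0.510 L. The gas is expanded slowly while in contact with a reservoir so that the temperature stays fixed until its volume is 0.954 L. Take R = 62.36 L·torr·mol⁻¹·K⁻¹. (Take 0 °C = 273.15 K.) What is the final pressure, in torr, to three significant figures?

P₂ ≈ 599 torr

Convert: T₁ = 716.1 K.
Isothermal, so P V is constant: T₂ = T₁; P₂ = P₁·(V₁/V₂) = 598.7 torr.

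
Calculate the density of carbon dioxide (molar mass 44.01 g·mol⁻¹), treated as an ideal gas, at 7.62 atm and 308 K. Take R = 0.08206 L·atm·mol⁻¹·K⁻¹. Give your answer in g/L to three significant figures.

ρ ≈ 13.3 g/L

ρ = PM/(RT) = (7.62 × 44.01) / (0.08206 × 308.0)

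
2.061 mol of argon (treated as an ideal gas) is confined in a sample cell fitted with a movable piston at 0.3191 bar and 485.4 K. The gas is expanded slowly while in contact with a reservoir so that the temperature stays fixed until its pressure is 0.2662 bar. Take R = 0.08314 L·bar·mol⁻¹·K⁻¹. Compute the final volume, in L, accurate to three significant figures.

From PV = nRT: V₁ = nRT₁/P₁ = 260.7 L.
Isothermal, so P V is constant: T₂ = T₁; V₂ = V₁·(P₁/P₂) = 312.4 L.

V₂ ≈ 312 L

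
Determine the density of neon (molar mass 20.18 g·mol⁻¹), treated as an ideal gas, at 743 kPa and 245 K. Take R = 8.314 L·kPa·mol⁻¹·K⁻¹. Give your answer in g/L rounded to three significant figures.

ρ ≈ 7.36 g/L

ρ = PM/(RT) = (743 × 20.18) / (8.314 × 245.0)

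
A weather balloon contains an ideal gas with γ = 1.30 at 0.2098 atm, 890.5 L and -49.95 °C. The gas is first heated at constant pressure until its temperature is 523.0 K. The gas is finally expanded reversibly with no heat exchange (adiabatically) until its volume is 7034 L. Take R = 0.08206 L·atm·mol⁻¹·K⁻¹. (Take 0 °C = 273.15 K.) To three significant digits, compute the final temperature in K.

Convert: T₁ = 223.2 K.
P constant ⇒ V ∝ T: P₂ = P₁; V₂ = V₁·(T₂/T₁) = 2087 L.
Adiabatic (γ = 1.30), T V^(γ−1) and P V^γ constant: T₃ = T₂·(V₂/V₃)^(γ−1) = 363.2 K; P₃ = P₂·(V₂/V₃)^γ = 0.04322 atm.

T₃ ≈ 363 K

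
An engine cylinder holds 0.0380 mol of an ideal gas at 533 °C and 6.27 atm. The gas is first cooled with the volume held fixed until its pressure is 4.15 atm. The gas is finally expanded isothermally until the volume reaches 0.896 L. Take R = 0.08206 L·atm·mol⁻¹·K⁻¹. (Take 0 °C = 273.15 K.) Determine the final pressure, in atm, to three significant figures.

Convert: T₁ = 806.1 K.
From PV = nRT: V₁ = nRT₁/P₁ = 0.4009 L.
V constant ⇒ P ∝ T: V₂ = V₁; T₂ = T₁·(P₂/P₁) = 533.6 K.
T constant ⇒ Boyle's law P V = const: T₃ = T₂; P₃ = P₂·(V₂/V₃) = 1.857 atm.

P₃ ≈ 1.86 atm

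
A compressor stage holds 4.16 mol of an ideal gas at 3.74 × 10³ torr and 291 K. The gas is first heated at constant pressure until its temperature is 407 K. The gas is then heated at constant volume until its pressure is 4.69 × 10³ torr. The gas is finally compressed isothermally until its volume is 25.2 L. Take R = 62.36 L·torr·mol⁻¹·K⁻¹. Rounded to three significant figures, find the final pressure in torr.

From PV = nRT: V₁ = nRT₁/P₁ = 20.18 L.
Isobaric, so V/T is constant: P₂ = P₁; V₂ = V₁·(T₂/T₁) = 28.23 L.
Isochoric, so P/T is constant: V₃ = V₂; T₃ = T₂·(P₃/P₂) = 510.4 K.
Isothermal, so P V is constant: T₄ = T₃; P₄ = P₃·(V₃/V₄) = 5254 torr.

P₄ ≈ 5.25e+03 torr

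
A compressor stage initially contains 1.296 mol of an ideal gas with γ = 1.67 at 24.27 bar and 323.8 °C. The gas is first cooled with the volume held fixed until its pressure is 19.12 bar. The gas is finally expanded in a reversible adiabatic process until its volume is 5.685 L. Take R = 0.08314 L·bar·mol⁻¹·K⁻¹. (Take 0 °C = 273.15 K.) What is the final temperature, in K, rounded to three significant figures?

Convert: T₁ = 597.0 K.
From PV = nRT: V₁ = nRT₁/P₁ = 2.650 L.
V constant ⇒ P ∝ T: V₂ = V₁; T₂ = T₁·(P₂/P₁) = 470.3 K.
Reversible adiabatic, γ = 1.67: T₃ = T₂·(V₂/V₃)^(γ−1) = 282.0 K; P₃ = P₂·(V₂/V₃)^γ = 5.345 bar.

T₃ ≈ 282 K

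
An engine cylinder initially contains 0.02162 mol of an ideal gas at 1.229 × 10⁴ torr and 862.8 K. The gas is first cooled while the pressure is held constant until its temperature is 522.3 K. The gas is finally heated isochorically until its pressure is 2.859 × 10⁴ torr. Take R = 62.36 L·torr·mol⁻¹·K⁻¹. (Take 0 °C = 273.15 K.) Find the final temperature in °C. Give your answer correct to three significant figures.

T₃ ≈ 942 °C

From PV = nRT: V₁ = nRT₁/P₁ = 0.09465 L.
P constant ⇒ V ∝ T: P₂ = P₁; V₂ = V₁·(T₂/T₁) = 0.05730 L.
Isochoric, so P/T is constant: V₃ = V₂; T₃ = T₂·(P₃/P₂) = 1215 K.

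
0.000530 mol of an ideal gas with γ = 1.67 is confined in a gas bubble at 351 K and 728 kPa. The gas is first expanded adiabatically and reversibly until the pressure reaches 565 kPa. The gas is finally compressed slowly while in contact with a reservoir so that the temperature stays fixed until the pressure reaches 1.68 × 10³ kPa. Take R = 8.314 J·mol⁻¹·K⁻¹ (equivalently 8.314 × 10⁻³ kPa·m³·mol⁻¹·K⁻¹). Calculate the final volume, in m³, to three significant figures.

V₃ ≈ 8.32e-07 m³

From PV = nRT: V₁ = nRT₁/P₁ = 2.125e-06 m³.
Reversible adiabatic, γ = 1.67: T₂ = T₁·(P₂/P₁)^((γ−1)/γ) = 317.1 K; V₂ = V₁·(P₁/P₂)^(1/γ) = 2.473e-06 m³.
Isothermal, so P V is constant: T₃ = T₂; V₃ = V₂·(P₂/P₃) = 8.316e-07 m³.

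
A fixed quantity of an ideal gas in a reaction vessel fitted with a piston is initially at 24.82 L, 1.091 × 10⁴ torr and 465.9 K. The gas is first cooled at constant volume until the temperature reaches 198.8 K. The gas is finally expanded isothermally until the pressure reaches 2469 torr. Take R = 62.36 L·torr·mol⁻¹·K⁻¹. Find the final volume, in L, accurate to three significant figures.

V constant ⇒ P ∝ T: V₂ = V₁; P₂ = P₁·(T₂/T₁) = 4655 torr.
Isothermal, so P V is constant: T₃ = T₂; V₃ = V₂·(P₂/P₃) = 46.80 L.

V₃ ≈ 46.8 L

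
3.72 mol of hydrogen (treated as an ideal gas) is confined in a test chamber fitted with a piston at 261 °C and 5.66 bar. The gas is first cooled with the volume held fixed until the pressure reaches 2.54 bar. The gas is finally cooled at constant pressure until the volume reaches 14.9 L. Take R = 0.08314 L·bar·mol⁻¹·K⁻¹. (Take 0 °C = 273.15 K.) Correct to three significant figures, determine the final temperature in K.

T₃ ≈ 122 K

Convert: T₁ = 534.1 K.
From PV = nRT: V₁ = nRT₁/P₁ = 29.19 L.
Isochoric, so P/T is constant: V₂ = V₁; T₂ = T₁·(P₂/P₁) = 239.7 K.
Isobaric, so V/T is constant: P₃ = P₂; T₃ = T₂·(V₃/V₂) = 122.4 K.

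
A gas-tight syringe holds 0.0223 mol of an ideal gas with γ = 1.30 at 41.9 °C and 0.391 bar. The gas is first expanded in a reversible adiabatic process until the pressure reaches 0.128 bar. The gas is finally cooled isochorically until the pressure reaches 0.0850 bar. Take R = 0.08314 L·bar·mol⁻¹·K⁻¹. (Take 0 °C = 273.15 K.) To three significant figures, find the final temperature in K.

T₃ ≈ 162 K

Convert: T₁ = 315.0 K.
From PV = nRT: V₁ = nRT₁/P₁ = 1.494 L.
Adiabatic (γ = 1.30), T V^(γ−1) and P V^γ constant: T₂ = T₁·(P₂/P₁)^((γ−1)/γ) = 243.5 K; V₂ = V₁·(P₁/P₂)^(1/γ) = 3.527 L.
Isochoric, so P/T is constant: V₃ = V₂; T₃ = T₂·(P₃/P₂) = 161.7 K.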